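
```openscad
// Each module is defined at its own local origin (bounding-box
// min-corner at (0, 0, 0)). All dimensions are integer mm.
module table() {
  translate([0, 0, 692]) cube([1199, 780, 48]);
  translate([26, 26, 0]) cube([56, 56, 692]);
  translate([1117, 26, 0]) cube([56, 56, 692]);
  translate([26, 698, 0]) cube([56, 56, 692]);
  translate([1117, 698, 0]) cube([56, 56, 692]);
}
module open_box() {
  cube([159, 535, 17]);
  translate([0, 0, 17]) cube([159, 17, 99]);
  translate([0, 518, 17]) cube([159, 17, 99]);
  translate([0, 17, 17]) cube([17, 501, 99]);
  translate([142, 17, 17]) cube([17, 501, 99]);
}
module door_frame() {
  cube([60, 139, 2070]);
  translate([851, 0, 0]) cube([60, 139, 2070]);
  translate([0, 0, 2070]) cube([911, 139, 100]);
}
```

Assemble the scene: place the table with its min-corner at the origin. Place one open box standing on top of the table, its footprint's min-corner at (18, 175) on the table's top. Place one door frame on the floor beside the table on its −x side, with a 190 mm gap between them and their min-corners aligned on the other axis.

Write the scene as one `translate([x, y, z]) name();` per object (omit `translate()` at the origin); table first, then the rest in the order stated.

table();
translate([18, 175, 740]) open_box();
translate([-1101, 0, 0]) door_frame();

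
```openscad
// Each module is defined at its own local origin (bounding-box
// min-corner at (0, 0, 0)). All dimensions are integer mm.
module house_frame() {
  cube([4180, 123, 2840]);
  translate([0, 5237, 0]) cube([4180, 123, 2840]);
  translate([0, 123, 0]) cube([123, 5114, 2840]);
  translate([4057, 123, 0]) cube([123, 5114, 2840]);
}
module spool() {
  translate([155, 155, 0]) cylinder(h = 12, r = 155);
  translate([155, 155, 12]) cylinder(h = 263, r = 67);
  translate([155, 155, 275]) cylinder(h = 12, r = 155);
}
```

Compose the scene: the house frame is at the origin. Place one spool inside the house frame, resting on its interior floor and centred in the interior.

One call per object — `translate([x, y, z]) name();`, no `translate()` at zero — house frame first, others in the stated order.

house_frame();
translate([1935, 2525, 0]) spool();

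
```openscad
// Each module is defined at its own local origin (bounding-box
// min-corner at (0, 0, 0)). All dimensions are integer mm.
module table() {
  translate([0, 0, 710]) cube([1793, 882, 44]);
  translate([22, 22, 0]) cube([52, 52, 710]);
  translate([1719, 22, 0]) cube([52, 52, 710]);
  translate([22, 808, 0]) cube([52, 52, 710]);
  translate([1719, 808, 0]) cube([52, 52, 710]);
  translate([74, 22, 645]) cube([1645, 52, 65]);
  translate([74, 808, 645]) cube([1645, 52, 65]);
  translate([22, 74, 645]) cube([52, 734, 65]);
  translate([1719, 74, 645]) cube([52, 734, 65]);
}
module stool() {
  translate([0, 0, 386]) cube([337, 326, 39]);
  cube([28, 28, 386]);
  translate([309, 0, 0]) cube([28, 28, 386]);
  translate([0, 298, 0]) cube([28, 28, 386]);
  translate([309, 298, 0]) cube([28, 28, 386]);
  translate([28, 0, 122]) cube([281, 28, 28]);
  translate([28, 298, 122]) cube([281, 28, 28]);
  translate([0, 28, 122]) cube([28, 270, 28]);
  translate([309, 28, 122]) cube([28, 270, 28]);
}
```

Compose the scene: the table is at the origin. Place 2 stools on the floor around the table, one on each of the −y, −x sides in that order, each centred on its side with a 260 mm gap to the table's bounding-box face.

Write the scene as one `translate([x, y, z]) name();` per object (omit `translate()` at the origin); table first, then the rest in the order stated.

table();
translate([728, -586, 0]) stool();
translate([-597, 278, 0]) stool();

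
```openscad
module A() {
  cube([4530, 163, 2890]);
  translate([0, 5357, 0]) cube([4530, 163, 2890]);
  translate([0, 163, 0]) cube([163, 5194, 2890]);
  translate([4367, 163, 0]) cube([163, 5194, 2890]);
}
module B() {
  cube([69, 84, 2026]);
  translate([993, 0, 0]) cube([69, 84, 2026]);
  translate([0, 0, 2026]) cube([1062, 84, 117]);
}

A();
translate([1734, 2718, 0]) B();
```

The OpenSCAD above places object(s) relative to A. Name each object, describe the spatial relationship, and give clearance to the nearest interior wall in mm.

Clearances: x = 1571, y = 2555; minimum 1571 mm.

A is a house frame. B is a door frame. The door frame sits inside the house frame, centred. The clearance to the nearest interior wall is 1571 mm.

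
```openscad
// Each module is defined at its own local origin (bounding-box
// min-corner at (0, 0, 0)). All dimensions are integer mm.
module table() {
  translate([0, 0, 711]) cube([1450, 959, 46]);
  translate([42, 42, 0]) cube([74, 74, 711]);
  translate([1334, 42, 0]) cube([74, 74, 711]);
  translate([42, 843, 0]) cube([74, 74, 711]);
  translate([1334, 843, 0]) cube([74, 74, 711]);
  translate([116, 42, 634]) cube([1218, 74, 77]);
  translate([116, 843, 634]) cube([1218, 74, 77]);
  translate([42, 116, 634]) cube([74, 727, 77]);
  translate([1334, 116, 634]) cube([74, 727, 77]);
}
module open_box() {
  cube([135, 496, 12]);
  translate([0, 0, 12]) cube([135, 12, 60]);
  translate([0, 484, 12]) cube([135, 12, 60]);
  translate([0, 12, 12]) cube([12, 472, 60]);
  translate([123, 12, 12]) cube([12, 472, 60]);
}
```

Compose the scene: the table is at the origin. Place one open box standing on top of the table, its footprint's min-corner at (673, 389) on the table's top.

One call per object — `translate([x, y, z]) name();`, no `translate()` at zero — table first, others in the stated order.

table();
translate([673, 389, 757]) open_box();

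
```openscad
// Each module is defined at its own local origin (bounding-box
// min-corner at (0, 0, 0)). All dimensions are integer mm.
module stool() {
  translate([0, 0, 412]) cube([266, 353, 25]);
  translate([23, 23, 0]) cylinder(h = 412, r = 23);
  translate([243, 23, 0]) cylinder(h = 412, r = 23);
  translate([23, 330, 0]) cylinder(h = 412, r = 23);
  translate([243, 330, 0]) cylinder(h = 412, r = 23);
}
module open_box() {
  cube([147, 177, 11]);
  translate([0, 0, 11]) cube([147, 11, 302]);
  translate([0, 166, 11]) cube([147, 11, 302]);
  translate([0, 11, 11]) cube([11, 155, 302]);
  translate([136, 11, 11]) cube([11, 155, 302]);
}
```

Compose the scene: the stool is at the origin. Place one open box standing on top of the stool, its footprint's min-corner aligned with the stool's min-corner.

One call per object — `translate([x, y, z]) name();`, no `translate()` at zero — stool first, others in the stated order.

stool();
translate([0, 0, 437]) open_box();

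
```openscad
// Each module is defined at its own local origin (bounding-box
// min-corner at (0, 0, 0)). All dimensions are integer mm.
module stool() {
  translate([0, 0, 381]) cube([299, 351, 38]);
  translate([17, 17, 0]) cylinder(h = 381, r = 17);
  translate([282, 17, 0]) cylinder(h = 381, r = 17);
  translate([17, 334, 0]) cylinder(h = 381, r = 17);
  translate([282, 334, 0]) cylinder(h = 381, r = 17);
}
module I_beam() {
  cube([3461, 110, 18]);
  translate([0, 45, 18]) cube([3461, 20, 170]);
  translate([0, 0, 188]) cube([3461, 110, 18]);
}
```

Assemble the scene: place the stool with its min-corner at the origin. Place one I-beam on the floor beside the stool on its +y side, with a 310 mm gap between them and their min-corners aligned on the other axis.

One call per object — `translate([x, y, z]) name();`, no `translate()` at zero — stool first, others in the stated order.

stool();
translate([0, 661, 0]) I_beam();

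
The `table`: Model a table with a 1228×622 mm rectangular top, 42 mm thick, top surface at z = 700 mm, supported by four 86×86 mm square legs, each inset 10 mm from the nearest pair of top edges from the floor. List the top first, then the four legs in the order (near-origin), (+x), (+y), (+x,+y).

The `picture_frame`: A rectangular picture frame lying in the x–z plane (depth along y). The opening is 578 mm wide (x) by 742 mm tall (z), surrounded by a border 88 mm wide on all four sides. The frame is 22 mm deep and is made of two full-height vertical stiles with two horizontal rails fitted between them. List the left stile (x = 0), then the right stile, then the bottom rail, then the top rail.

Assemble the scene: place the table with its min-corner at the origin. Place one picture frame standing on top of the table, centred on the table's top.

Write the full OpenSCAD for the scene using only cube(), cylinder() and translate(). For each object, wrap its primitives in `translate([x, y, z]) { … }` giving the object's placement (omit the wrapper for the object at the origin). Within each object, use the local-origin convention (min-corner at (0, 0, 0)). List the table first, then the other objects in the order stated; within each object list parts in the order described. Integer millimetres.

translate([0, 0, 658]) cube([1228, 622, 42]);
translate([10, 10, 0]) cube([86, 86, 658]);
translate([1132, 10, 0]) cube([86, 86, 658]);
translate([10, 526, 0]) cube([86, 86, 658]);
translate([1132, 526, 0]) cube([86, 86, 658]);
translate([237, 300, 700]) {
  cube([88, 22, 918]);
  translate([666, 0, 0]) cube([88, 22, 918]);
  translate([88, 0, 0]) cube([578, 22, 88]);
  translate([88, 0, 830]) cube([578, 22, 88]);
}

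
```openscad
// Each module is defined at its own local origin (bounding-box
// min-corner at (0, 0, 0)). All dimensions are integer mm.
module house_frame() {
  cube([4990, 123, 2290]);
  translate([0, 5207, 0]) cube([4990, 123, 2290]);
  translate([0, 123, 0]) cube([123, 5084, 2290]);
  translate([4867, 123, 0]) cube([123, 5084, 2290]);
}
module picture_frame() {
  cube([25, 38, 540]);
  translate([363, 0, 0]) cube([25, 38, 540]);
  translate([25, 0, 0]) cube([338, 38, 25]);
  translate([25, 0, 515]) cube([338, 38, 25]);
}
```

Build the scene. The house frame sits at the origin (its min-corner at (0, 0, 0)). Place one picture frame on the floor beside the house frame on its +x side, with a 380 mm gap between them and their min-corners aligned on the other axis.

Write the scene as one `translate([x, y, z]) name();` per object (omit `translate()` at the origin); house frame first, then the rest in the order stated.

house_frame();
translate([5370, 0, 0]) picture_frame();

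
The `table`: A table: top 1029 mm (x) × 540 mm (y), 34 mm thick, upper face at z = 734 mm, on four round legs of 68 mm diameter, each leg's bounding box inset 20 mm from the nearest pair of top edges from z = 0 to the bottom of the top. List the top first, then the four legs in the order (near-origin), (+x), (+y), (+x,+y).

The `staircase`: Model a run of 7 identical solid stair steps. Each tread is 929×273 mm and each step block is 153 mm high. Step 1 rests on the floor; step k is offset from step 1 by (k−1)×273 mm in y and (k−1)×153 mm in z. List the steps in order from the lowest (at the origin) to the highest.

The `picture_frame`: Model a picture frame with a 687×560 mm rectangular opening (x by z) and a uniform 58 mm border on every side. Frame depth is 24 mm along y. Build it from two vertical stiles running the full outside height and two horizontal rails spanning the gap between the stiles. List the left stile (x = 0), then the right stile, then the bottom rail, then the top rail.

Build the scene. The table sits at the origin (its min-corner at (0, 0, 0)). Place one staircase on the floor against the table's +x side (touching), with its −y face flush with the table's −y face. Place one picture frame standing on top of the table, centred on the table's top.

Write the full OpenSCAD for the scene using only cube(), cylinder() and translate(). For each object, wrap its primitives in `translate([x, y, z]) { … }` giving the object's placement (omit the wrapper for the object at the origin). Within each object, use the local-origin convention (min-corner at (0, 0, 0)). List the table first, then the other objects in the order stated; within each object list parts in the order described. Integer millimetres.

translate([0, 0, 700]) cube([1029, 540, 34]);
translate([54, 54, 0]) cylinder(h = 700, r = 34);
translate([975, 54, 0]) cylinder(h = 700, r = 34);
translate([54, 486, 0]) cylinder(h = 700, r = 34);
translate([975, 486, 0]) cylinder(h = 700, r = 34);
translate([1029, 0, 0]) {
  cube([929, 273, 153]);
  translate([0, 273, 153]) cube([929, 273, 153]);
  translate([0, 546, 306]) cube([929, 273, 153]);
  translate([0, 819, 459]) cube([929, 273, 153]);
  translate([0, 1092, 612]) cube([929, 273, 153]);
  translate([0, 1365, 765]) cube([929, 273, 153]);
  translate([0, 1638, 918]) cube([929, 273, 153]);
}
translate([113, 258, 734]) {
  cube([58, 24, 676]);
  translate([745, 0, 0]) cube([58, 24, 676]);
  translate([58, 0, 0]) cube([687, 24, 58]);
  translate([58, 0, 618]) cube([687, 24, 58]);
}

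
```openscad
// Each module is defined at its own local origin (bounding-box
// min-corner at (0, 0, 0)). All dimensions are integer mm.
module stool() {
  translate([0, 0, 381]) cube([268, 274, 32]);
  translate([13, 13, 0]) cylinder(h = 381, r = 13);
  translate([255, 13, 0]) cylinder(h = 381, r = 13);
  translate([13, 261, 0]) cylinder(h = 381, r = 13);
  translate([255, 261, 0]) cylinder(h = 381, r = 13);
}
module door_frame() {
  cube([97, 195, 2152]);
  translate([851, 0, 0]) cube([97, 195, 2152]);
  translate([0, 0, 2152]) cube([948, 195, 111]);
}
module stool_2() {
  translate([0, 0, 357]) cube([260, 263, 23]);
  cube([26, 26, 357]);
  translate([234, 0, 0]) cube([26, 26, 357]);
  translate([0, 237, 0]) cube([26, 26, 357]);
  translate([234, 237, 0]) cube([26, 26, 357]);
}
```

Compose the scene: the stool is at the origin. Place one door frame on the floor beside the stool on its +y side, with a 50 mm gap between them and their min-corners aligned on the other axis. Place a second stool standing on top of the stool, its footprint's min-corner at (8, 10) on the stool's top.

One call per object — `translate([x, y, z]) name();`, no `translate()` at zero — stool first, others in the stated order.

stool();
translate([0, 324, 0]) door_frame();
translate([8, 10, 413]) stool_2();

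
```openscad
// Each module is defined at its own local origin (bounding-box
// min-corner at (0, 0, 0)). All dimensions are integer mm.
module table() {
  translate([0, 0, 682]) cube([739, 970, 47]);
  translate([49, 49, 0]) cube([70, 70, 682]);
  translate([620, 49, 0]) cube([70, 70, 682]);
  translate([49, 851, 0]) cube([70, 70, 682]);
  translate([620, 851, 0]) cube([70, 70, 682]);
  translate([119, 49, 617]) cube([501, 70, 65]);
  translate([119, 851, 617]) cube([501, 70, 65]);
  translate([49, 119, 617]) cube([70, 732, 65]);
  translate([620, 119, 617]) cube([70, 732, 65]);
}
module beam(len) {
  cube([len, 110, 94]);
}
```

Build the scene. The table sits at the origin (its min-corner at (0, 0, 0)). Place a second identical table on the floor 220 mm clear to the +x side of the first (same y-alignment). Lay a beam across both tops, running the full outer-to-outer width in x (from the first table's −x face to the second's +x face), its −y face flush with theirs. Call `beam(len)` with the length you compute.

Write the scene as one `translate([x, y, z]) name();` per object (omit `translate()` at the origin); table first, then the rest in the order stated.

table();
translate([959, 0, 0]) table();
translate([0, 0, 729]) beam(1698);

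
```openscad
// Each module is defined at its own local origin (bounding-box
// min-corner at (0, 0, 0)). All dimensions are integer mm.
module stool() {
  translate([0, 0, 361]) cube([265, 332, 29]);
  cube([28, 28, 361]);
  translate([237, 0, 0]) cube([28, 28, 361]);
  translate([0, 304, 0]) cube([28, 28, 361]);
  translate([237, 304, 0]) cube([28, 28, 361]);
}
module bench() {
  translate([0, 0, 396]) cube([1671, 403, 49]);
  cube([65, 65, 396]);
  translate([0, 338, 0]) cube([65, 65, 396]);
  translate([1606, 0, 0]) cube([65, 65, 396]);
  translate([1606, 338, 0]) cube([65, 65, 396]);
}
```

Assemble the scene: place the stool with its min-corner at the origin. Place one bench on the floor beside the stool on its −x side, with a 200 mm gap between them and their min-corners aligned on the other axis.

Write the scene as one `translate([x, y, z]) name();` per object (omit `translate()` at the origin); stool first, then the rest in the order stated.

stool();
translate([-1871, 0, 0]) bench();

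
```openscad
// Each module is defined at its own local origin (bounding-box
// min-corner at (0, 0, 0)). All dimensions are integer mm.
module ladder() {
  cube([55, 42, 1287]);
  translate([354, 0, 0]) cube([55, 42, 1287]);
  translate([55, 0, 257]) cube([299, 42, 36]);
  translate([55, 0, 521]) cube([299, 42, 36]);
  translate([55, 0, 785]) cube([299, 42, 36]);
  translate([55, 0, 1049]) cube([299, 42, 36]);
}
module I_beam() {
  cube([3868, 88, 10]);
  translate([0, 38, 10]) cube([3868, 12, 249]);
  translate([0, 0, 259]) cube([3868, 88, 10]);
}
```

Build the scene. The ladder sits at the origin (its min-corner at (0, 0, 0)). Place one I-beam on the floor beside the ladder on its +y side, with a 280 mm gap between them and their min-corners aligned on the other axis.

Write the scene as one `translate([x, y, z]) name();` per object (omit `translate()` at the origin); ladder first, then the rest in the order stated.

ladder();
translate([0, 322, 0]) I_beam();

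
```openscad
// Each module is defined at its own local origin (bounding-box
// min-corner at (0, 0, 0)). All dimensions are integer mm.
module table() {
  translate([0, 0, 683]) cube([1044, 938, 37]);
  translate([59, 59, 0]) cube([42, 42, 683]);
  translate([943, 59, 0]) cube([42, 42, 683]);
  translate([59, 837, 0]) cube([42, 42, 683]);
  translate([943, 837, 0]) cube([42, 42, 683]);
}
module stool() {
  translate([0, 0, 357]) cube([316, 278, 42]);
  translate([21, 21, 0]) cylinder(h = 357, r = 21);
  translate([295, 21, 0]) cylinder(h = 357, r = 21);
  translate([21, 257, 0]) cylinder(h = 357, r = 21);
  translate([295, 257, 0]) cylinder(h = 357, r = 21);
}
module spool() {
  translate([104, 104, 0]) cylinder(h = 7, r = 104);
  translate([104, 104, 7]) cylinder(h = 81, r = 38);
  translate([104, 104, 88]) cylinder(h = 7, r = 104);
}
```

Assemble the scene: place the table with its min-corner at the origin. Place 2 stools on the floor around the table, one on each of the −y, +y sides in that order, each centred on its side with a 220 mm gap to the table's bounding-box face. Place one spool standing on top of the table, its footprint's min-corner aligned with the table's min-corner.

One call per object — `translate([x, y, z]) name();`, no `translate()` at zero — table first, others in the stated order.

table();
translate([364, -498, 0]) stool();
translate([364, 1158, 0]) stool();
translate([0, 0, 720]) spool();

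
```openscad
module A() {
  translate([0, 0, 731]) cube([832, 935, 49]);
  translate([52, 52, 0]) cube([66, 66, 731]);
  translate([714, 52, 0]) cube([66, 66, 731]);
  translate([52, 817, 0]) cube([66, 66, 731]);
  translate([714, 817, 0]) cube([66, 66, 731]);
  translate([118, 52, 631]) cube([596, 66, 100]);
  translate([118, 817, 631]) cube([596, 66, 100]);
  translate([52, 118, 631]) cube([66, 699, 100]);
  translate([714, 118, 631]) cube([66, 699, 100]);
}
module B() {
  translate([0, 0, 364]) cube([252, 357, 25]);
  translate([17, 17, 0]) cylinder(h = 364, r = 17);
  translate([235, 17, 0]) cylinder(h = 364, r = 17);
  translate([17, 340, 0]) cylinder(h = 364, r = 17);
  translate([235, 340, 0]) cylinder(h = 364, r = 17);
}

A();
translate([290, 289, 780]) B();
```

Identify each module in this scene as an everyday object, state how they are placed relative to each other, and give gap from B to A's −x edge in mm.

The stool's min-x is at 290; the table's min-x is 0; gap = 290 mm.

A is a table. B is a stool. The stool is on top of the table, centred. The gap from the stool to the table's −x edge is 290 mm.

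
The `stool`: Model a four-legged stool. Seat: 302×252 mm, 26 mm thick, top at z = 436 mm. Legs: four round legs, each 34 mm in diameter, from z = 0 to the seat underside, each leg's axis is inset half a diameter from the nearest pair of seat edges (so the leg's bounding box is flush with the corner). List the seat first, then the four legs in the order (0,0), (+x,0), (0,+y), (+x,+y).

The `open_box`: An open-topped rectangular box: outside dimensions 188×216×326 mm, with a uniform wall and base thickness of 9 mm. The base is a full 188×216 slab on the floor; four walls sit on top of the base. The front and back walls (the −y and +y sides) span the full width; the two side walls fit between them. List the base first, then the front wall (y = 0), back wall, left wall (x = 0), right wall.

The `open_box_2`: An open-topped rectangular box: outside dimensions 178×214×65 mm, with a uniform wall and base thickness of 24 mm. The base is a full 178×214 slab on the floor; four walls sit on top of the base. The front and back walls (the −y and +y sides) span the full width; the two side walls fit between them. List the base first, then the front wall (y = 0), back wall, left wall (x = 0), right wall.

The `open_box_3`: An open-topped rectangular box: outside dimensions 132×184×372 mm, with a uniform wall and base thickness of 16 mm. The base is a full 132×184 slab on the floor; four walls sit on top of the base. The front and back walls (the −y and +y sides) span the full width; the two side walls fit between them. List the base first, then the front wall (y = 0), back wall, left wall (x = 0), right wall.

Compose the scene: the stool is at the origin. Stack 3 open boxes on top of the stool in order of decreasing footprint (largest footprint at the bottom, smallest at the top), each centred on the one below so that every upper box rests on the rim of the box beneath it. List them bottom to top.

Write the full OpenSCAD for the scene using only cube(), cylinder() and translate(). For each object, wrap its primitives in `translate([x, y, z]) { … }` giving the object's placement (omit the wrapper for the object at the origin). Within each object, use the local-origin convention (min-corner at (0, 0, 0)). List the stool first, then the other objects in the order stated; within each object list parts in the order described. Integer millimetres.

translate([0, 0, 410]) cube([302, 252, 26]);
translate([17, 17, 0]) cylinder(h = 410, r = 17);
translate([285, 17, 0]) cylinder(h = 410, r = 17);
translate([17, 235, 0]) cylinder(h = 410, r = 17);
translate([285, 235, 0]) cylinder(h = 410, r = 17);
translate([57, 18, 436]) {
  cube([188, 216, 9]);
  translate([0, 0, 9]) cube([188, 9, 317]);
  translate([0, 207, 9]) cube([188, 9, 317]);
  translate([0, 9, 9]) cube([9, 198, 317]);
  translate([179, 9, 9]) cube([9, 198, 317]);
}
translate([62, 19, 762]) {
  cube([178, 214, 24]);
  translate([0, 0, 24]) cube([178, 24, 41]);
  translate([0, 190, 24]) cube([178, 24, 41]);
  translate([0, 24, 24]) cube([24, 166, 41]);
  translate([154, 24, 24]) cube([24, 166, 41]);
}
translate([85, 34, 827]) {
  cube([132, 184, 16]);
  translate([0, 0, 16]) cube([132, 16, 356]);
  translate([0, 168, 16]) cube([132, 16, 356]);
  translate([0, 16, 16]) cube([16, 152, 356]);
  translate([116, 16, 16]) cube([16, 152, 356]);
}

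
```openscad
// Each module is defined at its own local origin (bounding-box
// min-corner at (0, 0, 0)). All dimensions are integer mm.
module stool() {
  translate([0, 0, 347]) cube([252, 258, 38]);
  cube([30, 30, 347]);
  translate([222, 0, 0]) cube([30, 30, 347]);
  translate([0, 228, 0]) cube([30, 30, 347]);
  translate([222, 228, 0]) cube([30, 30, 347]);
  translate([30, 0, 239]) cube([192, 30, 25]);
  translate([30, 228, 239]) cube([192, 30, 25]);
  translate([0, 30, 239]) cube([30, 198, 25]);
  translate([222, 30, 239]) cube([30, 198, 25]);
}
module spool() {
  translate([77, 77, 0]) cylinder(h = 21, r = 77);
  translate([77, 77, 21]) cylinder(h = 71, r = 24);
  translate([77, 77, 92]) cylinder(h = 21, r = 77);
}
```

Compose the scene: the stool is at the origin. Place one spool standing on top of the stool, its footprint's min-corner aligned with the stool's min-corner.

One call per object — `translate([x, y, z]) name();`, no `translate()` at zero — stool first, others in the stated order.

stool();
translate([0, 0, 385]) spool();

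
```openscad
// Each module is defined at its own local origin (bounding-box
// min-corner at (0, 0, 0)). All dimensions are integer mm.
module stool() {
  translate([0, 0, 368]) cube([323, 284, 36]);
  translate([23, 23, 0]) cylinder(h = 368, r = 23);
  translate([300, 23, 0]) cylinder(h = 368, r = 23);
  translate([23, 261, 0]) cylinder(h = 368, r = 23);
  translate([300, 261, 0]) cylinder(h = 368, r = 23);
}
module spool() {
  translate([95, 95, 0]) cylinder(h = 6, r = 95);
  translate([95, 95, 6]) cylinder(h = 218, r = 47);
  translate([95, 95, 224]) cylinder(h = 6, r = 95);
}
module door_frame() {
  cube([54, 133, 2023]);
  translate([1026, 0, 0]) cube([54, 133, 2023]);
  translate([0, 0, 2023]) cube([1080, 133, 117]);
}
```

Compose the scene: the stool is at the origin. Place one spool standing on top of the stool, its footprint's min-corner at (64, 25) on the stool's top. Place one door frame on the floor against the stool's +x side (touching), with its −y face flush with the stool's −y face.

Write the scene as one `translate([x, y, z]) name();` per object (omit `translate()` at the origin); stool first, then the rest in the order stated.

stool();
translate([64, 25, 404]) spool();
translate([323, 0, 0]) door_frame();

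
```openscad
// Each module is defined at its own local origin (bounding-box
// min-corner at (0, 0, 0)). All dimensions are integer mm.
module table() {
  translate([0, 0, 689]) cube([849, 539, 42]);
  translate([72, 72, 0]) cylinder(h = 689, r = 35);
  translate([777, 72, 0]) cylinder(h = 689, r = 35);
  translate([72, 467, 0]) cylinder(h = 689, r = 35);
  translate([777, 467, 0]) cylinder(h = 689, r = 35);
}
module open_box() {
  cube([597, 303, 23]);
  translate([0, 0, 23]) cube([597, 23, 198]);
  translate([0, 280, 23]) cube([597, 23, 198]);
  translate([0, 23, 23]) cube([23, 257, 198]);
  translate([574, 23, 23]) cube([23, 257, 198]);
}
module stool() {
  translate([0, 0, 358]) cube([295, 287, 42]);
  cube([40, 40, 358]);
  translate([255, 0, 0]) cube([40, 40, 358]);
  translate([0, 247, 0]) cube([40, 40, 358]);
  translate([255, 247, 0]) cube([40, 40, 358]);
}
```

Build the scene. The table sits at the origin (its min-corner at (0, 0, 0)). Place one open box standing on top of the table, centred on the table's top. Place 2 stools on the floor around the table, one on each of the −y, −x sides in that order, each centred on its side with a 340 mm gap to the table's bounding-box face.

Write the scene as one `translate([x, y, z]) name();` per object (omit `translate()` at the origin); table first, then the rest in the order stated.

table();
translate([126, 118, 731]) open_box();
translate([277, -627, 0]) stool();
translate([-635, 126, 0]) stool();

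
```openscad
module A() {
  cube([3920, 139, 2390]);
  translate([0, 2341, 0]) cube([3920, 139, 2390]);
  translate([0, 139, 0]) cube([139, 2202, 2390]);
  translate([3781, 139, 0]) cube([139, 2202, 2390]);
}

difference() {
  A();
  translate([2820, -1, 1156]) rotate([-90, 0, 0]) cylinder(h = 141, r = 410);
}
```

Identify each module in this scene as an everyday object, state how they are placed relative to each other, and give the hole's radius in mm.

The subtracted cylinder has r = 410 mm.

A is a house frame. The house frame has a circular hole through its front wall. The hole's radius is 410 mm.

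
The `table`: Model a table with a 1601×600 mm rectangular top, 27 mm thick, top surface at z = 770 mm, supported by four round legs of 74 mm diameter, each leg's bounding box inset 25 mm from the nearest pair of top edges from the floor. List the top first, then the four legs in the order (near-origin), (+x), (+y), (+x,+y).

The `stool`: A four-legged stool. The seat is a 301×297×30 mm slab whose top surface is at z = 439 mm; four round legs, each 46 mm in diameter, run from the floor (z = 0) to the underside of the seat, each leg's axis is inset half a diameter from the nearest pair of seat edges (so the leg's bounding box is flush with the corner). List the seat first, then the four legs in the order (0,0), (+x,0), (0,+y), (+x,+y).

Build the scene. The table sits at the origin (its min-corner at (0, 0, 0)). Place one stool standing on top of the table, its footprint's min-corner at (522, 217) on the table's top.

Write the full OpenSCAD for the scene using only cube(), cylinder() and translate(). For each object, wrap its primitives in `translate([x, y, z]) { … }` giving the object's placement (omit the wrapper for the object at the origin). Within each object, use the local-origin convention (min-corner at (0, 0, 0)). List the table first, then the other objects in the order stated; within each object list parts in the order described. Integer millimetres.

translate([0, 0, 743]) cube([1601, 600, 27]);
translate([62, 62, 0]) cylinder(h = 743, r = 37);
translate([1539, 62, 0]) cylinder(h = 743, r = 37);
translate([62, 538, 0]) cylinder(h = 743, r = 37);
translate([1539, 538, 0]) cylinder(h = 743, r = 37);
translate([522, 217, 770]) {
  translate([0, 0, 409]) cube([301, 297, 30]);
  translate([23, 23, 0]) cylinder(h = 409, r = 23);
  translate([278, 23, 0]) cylinder(h = 409, r = 23);
  translate([23, 274, 0]) cylinder(h = 409, r = 23);
  translate([278, 274, 0]) cylinder(h = 409, r = 23);
}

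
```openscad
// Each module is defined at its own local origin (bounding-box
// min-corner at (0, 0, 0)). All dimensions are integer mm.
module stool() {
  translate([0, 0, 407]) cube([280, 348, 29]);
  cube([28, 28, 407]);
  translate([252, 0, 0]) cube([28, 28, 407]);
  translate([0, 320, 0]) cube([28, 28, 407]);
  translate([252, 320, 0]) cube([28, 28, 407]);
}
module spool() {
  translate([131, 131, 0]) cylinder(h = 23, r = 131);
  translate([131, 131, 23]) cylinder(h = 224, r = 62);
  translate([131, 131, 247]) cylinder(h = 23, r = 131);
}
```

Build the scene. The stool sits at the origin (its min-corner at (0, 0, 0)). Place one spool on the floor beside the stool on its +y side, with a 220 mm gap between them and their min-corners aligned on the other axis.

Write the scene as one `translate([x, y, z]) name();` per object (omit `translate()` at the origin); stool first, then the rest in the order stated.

stool();
translate([0, 568, 0]) spool();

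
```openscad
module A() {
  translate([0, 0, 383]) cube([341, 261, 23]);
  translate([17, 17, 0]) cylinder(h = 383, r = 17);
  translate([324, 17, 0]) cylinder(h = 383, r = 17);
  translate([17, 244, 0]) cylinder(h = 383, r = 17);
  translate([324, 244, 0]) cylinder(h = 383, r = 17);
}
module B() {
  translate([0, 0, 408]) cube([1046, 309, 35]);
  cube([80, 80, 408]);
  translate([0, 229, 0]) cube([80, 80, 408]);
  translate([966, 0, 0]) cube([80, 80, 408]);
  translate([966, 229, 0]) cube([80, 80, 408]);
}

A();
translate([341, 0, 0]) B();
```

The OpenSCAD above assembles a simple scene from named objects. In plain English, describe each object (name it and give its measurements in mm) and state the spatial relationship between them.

A is a four-legged stool. The seat is 341×261 mm, 23 mm thick, top at z = 406 mm. It stands on four round legs, each 34 mm in diameter, from z = 0 to the seat underside, each leg's axis is inset half a diameter from the nearest pair of seat edges (so the leg's bounding box is flush with the corner).

B is a long wooden bench with a 1046 mm (x) × 309 mm (y) seat, 35 mm thick, its top surface 443 mm above the floor. Four 80 mm square legs at the seat corners, flush with the edges, run from z = 0 to the seat underside.

The bench is against the stool's +x side, with their −y faces flush.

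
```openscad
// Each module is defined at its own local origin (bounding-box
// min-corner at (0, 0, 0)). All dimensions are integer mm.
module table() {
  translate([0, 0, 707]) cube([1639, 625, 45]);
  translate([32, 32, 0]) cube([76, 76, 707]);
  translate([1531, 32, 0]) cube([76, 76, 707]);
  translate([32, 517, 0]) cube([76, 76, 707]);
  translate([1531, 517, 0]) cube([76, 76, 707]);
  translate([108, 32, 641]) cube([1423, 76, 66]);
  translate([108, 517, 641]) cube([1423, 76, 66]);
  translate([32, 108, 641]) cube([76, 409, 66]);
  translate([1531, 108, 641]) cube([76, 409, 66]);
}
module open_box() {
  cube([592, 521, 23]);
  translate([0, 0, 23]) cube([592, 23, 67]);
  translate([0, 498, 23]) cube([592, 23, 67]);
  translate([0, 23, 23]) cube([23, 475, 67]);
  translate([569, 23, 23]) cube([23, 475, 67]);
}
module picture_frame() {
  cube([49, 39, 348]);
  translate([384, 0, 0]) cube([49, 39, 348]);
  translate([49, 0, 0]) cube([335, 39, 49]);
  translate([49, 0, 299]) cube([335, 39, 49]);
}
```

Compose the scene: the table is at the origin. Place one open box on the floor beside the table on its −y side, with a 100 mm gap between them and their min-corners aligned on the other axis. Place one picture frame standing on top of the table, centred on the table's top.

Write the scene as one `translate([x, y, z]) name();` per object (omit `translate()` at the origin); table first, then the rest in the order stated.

table();
translate([0, -621, 0]) open_box();
translate([603, 293, 752]) picture_frame();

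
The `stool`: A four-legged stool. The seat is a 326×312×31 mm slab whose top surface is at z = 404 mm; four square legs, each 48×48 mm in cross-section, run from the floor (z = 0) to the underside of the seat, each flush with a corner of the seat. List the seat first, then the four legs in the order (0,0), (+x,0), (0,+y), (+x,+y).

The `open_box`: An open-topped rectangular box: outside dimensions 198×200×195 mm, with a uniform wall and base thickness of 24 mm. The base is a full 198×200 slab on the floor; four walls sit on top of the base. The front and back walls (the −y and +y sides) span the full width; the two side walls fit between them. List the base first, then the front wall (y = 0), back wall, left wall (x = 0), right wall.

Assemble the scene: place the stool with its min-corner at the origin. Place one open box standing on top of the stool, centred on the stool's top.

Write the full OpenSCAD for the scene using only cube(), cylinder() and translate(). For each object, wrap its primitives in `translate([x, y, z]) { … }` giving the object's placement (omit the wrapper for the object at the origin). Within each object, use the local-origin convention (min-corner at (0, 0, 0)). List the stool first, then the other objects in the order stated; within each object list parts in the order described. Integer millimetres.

translate([0, 0, 373]) cube([326, 312, 31]);
cube([48, 48, 373]);
translate([278, 0, 0]) cube([48, 48, 373]);
translate([0, 264, 0]) cube([48, 48, 373]);
translate([278, 264, 0]) cube([48, 48, 373]);
translate([64, 56, 404]) {
  cube([198, 200, 24]);
  translate([0, 0, 24]) cube([198, 24, 171]);
  translate([0, 176, 24]) cube([198, 24, 171]);
  translate([0, 24, 24]) cube([24, 152, 171]);
  translate([174, 24, 24]) cube([24, 152, 171]);
}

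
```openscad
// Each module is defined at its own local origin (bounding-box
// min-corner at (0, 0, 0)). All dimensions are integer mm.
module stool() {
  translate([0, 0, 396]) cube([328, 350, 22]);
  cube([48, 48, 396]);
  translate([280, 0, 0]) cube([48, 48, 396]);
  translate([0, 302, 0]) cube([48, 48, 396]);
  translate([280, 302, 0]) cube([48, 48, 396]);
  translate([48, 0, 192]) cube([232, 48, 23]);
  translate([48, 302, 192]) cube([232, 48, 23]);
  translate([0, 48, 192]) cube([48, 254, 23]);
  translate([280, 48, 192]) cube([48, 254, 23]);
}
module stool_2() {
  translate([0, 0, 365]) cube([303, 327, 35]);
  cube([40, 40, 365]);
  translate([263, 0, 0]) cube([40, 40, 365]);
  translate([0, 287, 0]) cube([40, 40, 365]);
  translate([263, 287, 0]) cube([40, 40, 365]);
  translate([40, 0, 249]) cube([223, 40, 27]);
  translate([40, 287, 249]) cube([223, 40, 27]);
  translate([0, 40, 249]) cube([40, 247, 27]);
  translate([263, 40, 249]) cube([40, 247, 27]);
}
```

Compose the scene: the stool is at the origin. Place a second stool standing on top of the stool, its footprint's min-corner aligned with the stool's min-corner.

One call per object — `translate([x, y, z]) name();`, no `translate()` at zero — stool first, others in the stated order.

stool();
translate([0, 0, 418]) stool_2();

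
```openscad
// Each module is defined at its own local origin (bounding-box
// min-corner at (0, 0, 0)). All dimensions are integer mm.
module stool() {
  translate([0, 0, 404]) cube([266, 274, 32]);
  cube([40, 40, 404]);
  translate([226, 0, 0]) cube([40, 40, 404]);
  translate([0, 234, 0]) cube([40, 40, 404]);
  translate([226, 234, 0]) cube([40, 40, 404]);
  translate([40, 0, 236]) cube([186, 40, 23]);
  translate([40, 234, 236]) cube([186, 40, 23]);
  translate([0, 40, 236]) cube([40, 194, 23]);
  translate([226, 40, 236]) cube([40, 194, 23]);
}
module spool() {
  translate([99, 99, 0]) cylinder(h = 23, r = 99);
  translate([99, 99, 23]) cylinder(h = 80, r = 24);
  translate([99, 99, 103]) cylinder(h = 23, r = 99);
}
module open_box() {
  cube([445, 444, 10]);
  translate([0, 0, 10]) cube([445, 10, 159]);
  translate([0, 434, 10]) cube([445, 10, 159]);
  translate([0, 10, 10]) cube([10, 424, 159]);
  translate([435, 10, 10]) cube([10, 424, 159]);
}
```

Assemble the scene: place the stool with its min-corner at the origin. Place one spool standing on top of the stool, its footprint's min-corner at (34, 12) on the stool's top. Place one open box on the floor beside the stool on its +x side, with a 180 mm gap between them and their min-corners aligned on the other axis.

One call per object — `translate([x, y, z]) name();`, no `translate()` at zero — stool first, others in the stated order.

stool();
translate([34, 12, 436]) spool();
translate([446, 0, 0]) open_box();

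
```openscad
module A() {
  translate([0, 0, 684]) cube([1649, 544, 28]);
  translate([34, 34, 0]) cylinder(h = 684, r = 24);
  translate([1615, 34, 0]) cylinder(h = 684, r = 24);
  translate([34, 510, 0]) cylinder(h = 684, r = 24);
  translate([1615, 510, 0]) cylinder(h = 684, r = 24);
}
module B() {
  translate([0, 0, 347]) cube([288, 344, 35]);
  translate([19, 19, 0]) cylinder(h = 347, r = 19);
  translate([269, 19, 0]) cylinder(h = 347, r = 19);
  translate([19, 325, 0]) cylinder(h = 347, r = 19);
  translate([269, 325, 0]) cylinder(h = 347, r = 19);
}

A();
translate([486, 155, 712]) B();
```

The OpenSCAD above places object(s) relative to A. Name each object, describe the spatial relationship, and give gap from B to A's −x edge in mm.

A is a table. B is a stool. The stool is on top of the table. The gap from the stool to the table's −x edge is 486 mm.

The stool's min-x is at 486; the table's min-x is 0; gap = 486 mm.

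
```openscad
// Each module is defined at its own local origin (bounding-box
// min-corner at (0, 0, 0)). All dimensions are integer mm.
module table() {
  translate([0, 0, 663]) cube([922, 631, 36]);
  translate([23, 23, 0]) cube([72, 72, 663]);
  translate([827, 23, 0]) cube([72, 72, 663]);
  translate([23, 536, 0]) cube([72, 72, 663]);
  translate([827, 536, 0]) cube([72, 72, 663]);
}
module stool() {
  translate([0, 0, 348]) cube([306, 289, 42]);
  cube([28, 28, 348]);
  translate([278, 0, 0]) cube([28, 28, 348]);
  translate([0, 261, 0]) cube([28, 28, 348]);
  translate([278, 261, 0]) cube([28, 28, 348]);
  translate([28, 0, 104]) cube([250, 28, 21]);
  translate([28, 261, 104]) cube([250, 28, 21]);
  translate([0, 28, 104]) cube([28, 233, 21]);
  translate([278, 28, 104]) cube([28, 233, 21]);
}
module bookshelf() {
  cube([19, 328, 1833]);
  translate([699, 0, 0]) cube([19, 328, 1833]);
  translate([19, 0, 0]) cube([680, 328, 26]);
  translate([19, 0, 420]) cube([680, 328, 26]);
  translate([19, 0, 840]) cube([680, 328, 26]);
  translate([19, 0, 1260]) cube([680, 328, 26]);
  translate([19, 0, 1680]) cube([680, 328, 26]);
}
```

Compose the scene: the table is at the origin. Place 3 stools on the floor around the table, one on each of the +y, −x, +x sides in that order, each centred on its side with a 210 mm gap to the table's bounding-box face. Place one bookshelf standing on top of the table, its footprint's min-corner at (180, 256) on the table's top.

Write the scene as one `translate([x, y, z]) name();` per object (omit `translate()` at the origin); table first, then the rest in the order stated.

table();
translate([308, 841, 0]) stool();
translate([-516, 171, 0]) stool();
translate([1132, 171, 0]) stool();
translate([180, 256, 699]) bookshelf();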